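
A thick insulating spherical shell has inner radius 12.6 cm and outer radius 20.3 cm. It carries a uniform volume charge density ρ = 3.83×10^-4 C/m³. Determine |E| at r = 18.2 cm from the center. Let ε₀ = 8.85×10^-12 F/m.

Take a concentric spherical Gaussian surface of radius r = 18.2 cm (within the shell material, 12.6 cm < r < 20.3 cm).
Only the shell between 12.6 cm and r is enclosed: Q_enc = ρ·(4π/3)(r³ − a³) = (3.83×10^-4)·(4π/3)·((0.182)³ − (0.126)³) = 6.462e-6 C.
Gauss's law: E·4πr² = Q_enc/ε₀.
E = |Q_enc|/(4πε₀r²) = (6.462e-6)/(4π·8.85×10^-12·(0.182)²) = 1.75×10^6 N/C.

|E| = 1.75×10^6 V/m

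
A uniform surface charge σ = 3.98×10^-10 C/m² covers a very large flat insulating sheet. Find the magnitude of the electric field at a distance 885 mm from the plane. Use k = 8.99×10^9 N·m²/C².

The symmetry is planar: E is normal to the sheet and the same magnitude on both sides. Take a pillbox straddling the sheet with end-cap area A.
Flux Φ = 2EA and Q_enc = σA, so 2EA = σA/ε₀ ⇒ E = |σ|/(2ε₀), independent of distance.
E = 2πk|σ| = 2π(8.99×10^9)(3.98e-10) = 22.5 N/C.

|E| ≈ 22.5 N/C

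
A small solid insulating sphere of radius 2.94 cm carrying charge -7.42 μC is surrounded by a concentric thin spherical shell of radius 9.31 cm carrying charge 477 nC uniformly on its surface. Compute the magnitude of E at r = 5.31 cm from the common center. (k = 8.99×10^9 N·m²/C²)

Use a concentric Gaussian sphere at r = 5.31 cm (between the bodies, 2.94 cm < r < 9.31 cm).
Only the inner charge is enclosed; the outer shell contributes nothing inside itself. Q_enc = -7.42 μC = -7.42e-6 C.
Applying ∮E·dA = Q_enc/ε₀ with Φ = E(4πr²):
E = k|Q_enc|/r² = (8.99×10^9)(7.42×10^-6)/(0.0531)² = 2.37e7 N/C.

E ≈ 2.37e7 V/m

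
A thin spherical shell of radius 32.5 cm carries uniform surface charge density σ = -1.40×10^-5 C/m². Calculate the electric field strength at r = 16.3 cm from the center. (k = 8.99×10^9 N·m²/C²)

By spherical symmetry E is radial; choose a Gaussian sphere of radius r = 16.3 cm (inside the shell, r < 32.5 cm).
All the charge is outside the Gaussian surface: Q_enc = 0, hence E = 0 everywhere inside the shell.

E = 0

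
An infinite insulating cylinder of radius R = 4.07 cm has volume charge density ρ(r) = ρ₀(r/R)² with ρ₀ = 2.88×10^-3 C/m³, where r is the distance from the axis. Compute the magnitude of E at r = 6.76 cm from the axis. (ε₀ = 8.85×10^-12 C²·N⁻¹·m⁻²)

1.99×10^6 N/C

Coaxial Gaussian cylinder, radius r = 6.76 cm, length L (r > R, full charge per length enclosed).
λ_enc = 2π ∫₀^R ρ₀(r'/R)^2 r' dr' = 2πρ₀R²/4 = 7.494×10^-6 C/m.
Since E is radial and uniform over the curved surface, Φ = E·2πrL = Q_enc/ε₀ = λ_enc L/ε₀.
E = |λ_enc|/(2πε₀r) = (7.494×10^-6)/(2π·8.85×10^-12·0.0676) = 1.99×10^6 N/C.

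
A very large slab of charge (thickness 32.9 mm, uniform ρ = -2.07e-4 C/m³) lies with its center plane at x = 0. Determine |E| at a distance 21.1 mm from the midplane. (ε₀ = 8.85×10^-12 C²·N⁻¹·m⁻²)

The point |x| = 21.1 mm lies outside the slab (half-thickness 0.01645 m). A symmetric pillbox spanning the full slab encloses Q_enc = ρ·d·A.
Flux = 2EA ⇒ E = |ρ|d/(2ε₀), independent of distance outside.
E = (2.07×10^-4)(0.0329)/(2·8.85×10^-12) = 3.85×10^5 N/C.

E ≈ 3.85e5 N/C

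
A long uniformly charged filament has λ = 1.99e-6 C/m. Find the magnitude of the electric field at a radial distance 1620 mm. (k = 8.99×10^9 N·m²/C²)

E = 2.21×10^4 N/C

By cylindrical symmetry E is radial; use a coaxial Gaussian cylinder of radius 1620 mm and length L.
Q_enc = λL, so λ_enc = 1.99e-6 C/m.
Since E is radial and uniform over the curved surface, Φ = E·2πrL = Q_enc/ε₀ = λ_enc L/ε₀.
E = 2k|λ_enc|/r = 2(8.99×10^9)(1.99e-6)/(1.62) = 2.21e4 N/C.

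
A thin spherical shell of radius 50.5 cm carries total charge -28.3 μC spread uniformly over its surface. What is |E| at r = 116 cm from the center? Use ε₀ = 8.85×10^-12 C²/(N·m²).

Use a concentric Gaussian sphere at r = 116 cm (r > 50.5 cm).
The entire shell is enclosed: Q_enc = -2.83e-5 C.
Gauss's law: E·4πr² = Q_enc/ε₀.
E = |Q_enc|/(4πε₀r²) = (2.83×10^-5)/(4π·8.85×10^-12·(1.16)²) = 1.89e5 N/C.

1.89×10^5 N/C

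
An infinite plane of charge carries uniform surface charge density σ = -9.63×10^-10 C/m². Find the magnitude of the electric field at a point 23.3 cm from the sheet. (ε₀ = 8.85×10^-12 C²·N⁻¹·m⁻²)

E = 54.4 N/C

By planar symmetry E is perpendicular to the sheet and uniform; use a Gaussian pillbox with flat faces of area A on each side of the sheet.
Flux Φ = 2EA and Q_enc = σA, so 2EA = σA/ε₀ ⇒ E = |σ|/(2ε₀), independent of distance.
E = |σ|/(2ε₀) = (9.63×10^-10)/(2·8.85×10^-12) = 54.4 N/C.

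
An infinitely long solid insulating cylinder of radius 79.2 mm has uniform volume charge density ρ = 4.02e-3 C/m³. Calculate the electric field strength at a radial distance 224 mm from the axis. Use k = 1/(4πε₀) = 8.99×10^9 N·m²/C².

|E| = 6.36×10^6 N/C

Coaxial Gaussian cylinder, radius r = 224 mm, length L (r > 79.2 mm, full cross-section enclosed).
λ_enc = ρ·πR² = (4.02e-3)π(0.0792)² = 7.922×10^-5 C/m.
By Gauss's law (flux through the curved wall only), E·2πrL = λ_enc L/ε₀.
E = 2k|λ_enc|/r = 2(8.99×10^9)(7.922×10^-5)/(0.224) = 6.36×10^6 N/C.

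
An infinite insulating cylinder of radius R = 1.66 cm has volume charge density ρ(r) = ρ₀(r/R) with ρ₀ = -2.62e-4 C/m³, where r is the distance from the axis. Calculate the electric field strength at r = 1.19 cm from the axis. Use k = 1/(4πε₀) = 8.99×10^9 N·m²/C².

|E| ≈ 8.42e4 N/C

Coaxial Gaussian cylinder, radius r = 1.19 cm, length L (r < R).
λ_enc = ∫₀^r ρ(r')·2πr' dr' = (2πρ₀/R)·r^3/3 = -5.57e-8 C/m.
By Gauss's law (flux through the curved wall only), E·2πrL = λ_enc L/ε₀.
E = 2k|λ_enc|/r = 2(8.99×10^9)(5.57×10^-8)/(0.0119) = 8.42e4 N/C.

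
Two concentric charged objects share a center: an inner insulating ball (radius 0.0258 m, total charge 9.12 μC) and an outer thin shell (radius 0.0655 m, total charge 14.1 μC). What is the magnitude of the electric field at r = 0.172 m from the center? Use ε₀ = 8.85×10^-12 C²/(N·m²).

E = 7.06×10^6 N/C

By spherical symmetry E is radial; choose a Gaussian sphere of radius r = 0.172 m (r > 0.0655 m, enclosing both).
Q_enc = (9.12 μC) + (14.1 μC) = 2.322×10^-5 C.
By Gauss's law, ∮E·dA = E·4πr² = Q_enc/ε₀.
E = |Q_enc|/(4πε₀r²) = (2.322×10^-5)/(4π·8.85×10^-12·(0.172)²) = 7.06×10^6 N/C.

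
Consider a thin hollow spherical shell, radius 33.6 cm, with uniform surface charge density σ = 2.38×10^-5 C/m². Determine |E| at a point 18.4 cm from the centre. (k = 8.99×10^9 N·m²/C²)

By spherical symmetry E is radial; choose a Gaussian sphere of radius r = 18.4 cm (inside the shell, r < 33.6 cm).
All the charge is outside the Gaussian surface: Q_enc = 0, hence E = 0 everywhere inside the shell.

|E| = 0 N/C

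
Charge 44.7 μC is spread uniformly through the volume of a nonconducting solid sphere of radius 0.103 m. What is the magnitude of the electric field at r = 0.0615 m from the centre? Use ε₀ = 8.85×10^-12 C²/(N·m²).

E = 2.26e7 N/C

Use a concentric Gaussian sphere at r = 0.0615 m (r < R).
Only the charge within r is enclosed: Q_enc = Q·(r/R)³ = (44.7 μC)·(0.0615 m/0.103 m)³ = 9.515×10^-6 C.
Gauss's law: E·4πr² = Q_enc/ε₀.
E = |Q_enc|/(4πε₀r²) = (9.515×10^-6)/(4π·8.85×10^-12·(0.0615)²) = 2.26e7 N/C.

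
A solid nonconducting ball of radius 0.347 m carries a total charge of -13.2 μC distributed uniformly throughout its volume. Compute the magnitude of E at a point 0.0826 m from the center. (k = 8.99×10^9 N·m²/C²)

Use a concentric Gaussian sphere at r = 0.0826 m (r < R).
Only the charge within r is enclosed: Q_enc = Q·(r/R)³ = (-13.2 μC)·(0.0826 m/0.347 m)³ = -1.78e-7 C.
Since E is radial and uniform over the Gaussian sphere, Φ = E·4πr² = Q_enc/ε₀.
E = k|Q_enc|/r² = (8.99×10^9)(1.78×10^-7)/(0.0826)² = 2.35×10^5 N/C.

|E| = 2.35×10^5 V/m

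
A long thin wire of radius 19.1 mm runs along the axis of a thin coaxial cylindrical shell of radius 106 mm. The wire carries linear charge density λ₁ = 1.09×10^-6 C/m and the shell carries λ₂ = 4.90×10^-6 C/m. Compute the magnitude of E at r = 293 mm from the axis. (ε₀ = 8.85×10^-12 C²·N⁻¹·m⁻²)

E = 3.68e5 N/C

By cylindrical symmetry E is radial; use a coaxial Gaussian cylinder of radius 293 mm and length L (r > 106 mm, enclosing both).
λ_enc = λ₁ + λ₂ = (1.09×10^-6) + (4.90×10^-6) = 5.99×10^-6 C/m.
Gauss's law: E·2πrL = λ_enc L/ε₀.
E = |λ_enc|/(2πε₀r) = (5.99×10^-6)/(2π·8.85×10^-12·0.293) = 3.68×10^5 N/C.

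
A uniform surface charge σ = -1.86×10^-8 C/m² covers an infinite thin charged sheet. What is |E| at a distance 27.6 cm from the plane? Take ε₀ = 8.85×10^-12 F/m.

By planar symmetry E is perpendicular to the sheet and uniform; use a Gaussian pillbox with flat faces of area A on each side of the sheet.
Flux Φ = 2EA and Q_enc = σA, so 2EA = σA/ε₀ ⇒ E = |σ|/(2ε₀), independent of distance.
E = |σ|/(2ε₀) = (1.86e-8)/(2·8.85×10^-12) = 1.05×10^3 N/C.

E = 1.05e3 N/C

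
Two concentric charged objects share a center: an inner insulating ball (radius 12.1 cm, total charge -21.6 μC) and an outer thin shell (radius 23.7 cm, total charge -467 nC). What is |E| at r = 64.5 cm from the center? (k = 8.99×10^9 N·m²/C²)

Symmetry ⇒ E = E(r) r̂. Gaussian sphere of radius r = 64.5 cm (r > 23.7 cm, enclosing both).
Q_enc = (-21.6 μC) + (-467 nC) = -2.207×10^-5 C.
By Gauss's law, ∮E·dA = E·4πr² = Q_enc/ε₀.
E = k|Q_enc|/r² = (8.99×10^9)(2.207e-5)/(0.645)² = 4.77×10^5 N/C.

E = 4.77×10^5 N/C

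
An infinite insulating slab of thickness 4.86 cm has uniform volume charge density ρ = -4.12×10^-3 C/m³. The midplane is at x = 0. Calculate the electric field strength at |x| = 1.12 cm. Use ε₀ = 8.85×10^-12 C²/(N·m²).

By symmetry E is perpendicular to the slab. A Gaussian pillbox from −1.12 cm to +1.12 cm (face area A) lies entirely within the slab.
Q_enc = ρ·(2x)·A and flux = 2EA, so 2EA = 2ρxA/ε₀ ⇒ E = |ρ|x/ε₀.
E = (4.12e-3)(0.0112)/(8.85×10^-12) = 5.21×10^6 N/C.

E ≈ 5.21×10^6 N/C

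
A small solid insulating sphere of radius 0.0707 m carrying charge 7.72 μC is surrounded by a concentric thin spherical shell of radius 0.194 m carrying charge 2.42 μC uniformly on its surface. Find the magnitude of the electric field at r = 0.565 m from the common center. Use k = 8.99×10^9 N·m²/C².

|E| = 2.86×10^5 V/m

Symmetry ⇒ E = E(r) r̂. Gaussian sphere of radius r = 0.565 m (r > 0.194 m, enclosing both).
Q_enc = (7.72 μC) + (2.42 μC) = 1.014×10^-5 C.
Gauss's law: E·4πr² = Q_enc/ε₀.
E = k|Q_enc|/r² = (8.99×10^9)(1.014×10^-5)/(0.565)² = 2.86×10^5 N/C.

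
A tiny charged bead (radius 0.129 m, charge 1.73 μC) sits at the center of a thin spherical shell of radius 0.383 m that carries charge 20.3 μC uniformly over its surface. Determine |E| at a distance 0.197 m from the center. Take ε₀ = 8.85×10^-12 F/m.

|E| ≈ 4.01×10^5 V/m

Take a concentric spherical Gaussian surface of radius r = 0.197 m (between the bodies, 0.129 m < r < 0.383 m).
The shell at 0.383 m lies outside the Gaussian surface, so Q_enc = 1.73 μC = 1.73e-6 C.
Gauss's law: E·4πr² = Q_enc/ε₀.
E = |Q_enc|/(4πε₀r²) = (1.73e-6)/(4π·8.85×10^-12·(0.197)²) = 4.01e5 N/C.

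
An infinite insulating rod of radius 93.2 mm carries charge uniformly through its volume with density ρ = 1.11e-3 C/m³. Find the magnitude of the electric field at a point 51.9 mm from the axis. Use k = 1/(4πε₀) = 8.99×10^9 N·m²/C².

Take a coaxial cylindrical Gaussian surface of radius r = 51.9 mm and length L (r < R).
Charge inside radius r per length L is ρ·πr²·L, so λ_enc = ρπr² = 9.393×10^-6 C/m.
Since E is radial and uniform over the curved surface, Φ = E·2πrL = Q_enc/ε₀ = λ_enc L/ε₀.
E = 2k|λ_enc|/r = 2(8.99×10^9)(9.393×10^-6)/(0.0519) = 3.25×10^6 N/C.

3.25×10^6 V/m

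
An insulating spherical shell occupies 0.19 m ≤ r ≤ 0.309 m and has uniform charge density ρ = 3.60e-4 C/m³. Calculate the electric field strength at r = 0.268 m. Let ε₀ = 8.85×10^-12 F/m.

|E| = 2.34×10^6 V/m

Take a concentric spherical Gaussian surface of radius r = 0.268 m (within the shell material, 0.19 m < r < 0.309 m).
Enclosed charge is the volume from a to r: Q_enc = (4π/3)ρ(r³ − a³) = 1.868×10^-5 C.
Applying ∮E·dA = Q_enc/ε₀ with Φ = E(4πr²):
E = |Q_enc|/(4πε₀r²) = (1.868×10^-5)/(4π·8.85×10^-12·(0.268)²) = 2.34×10^6 N/C.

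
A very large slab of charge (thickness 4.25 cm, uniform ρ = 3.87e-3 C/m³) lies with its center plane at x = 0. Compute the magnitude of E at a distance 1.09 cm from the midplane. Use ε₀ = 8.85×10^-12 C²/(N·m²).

By symmetry E is perpendicular to the slab. A Gaussian pillbox from −1.09 cm to +1.09 cm (face area A) lies entirely within the slab.
Q_enc = ρ·(2x)·A and flux = 2EA, so 2EA = 2ρxA/ε₀ ⇒ E = |ρ|x/ε₀.
E = (3.87×10^-3)(0.0109)/(8.85×10^-12) = 4.77×10^6 N/C.

|E| = 4.77e6 N/C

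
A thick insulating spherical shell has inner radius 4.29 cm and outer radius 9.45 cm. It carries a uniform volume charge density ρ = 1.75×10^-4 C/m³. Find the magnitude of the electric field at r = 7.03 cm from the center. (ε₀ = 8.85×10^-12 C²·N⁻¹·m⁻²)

E ≈ 3.58×10^5 V/m

Symmetry ⇒ E = E(r) r̂. Gaussian sphere of radius r = 7.03 cm (within the shell material, 4.29 cm < r < 9.45 cm).
Only the shell between 4.29 cm and r is enclosed: Q_enc = ρ·(4π/3)(r³ − a³) = (1.75×10^-4)·(4π/3)·((0.0703)³ − (0.0429)³) = 1.968×10^-7 C.
By Gauss's law, ∮E·dA = E·4πr² = Q_enc/ε₀.
E = |Q_enc|/(4πε₀r²) = (1.968×10^-7)/(4π·8.85×10^-12·(0.0703)²) = 3.58×10^5 N/C.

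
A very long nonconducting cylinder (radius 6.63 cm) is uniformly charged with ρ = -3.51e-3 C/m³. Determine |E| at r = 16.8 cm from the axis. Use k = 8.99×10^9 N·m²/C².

|E| ≈ 5.19×10^6 V/m

Coaxial Gaussian cylinder, radius r = 16.8 cm, length L (r > 6.63 cm, full cross-section enclosed).
λ_enc = ρ·πR² = (-3.51×10^-3)π(0.0663)² = -4.847e-5 C/m.
By Gauss's law (flux through the curved wall only), E·2πrL = λ_enc L/ε₀.
E = 2k|λ_enc|/r = 2(8.99×10^9)(4.847×10^-5)/(0.168) = 5.19e6 N/C.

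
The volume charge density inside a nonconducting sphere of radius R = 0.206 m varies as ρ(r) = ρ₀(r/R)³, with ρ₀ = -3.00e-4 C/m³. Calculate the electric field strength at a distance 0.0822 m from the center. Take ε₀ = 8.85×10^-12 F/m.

|E| ≈ 2.95×10^4 N/C

By spherical symmetry E is radial; choose a Gaussian sphere of radius r = 0.0822 m (r < R).
Integrate the density: Q_enc = 4π ∫₀^r ρ₀(r'/R)^3 r'² dr' = 4πρ₀ r^6/(6·R³) = -2.217×10^-8 C.
By Gauss's law, ∮E·dA = E·4πr² = Q_enc/ε₀.
E = |Q_enc|/(4πε₀r²) = (2.217×10^-8)/(4π·8.85×10^-12·(0.0822)²) = 2.95×10^4 N/C.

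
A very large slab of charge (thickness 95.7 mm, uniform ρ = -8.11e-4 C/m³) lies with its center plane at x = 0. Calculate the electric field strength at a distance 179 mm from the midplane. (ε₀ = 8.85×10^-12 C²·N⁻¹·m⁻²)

|E| ≈ 4.38e6 N/C

The point |x| = 179 mm lies outside the slab (half-thickness 0.04785 m). A symmetric pillbox spanning the full slab encloses Q_enc = ρ·d·A.
Flux = 2EA ⇒ E = |ρ|d/(2ε₀), independent of distance outside.
E = (8.11×10^-4)(0.0957)/(2·8.85×10^-12) = 4.38×10^6 N/C.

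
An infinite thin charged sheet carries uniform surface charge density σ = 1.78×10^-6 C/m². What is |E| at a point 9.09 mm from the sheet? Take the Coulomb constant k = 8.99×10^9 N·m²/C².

E ≈ 1.01e5 N/C

By planar symmetry E is perpendicular to the sheet and uniform; use a Gaussian pillbox with flat faces of area A on each side of the sheet.
Only the two end caps contribute flux: Φ = 2EA. With Q_enc = σA, Gauss's law gives E = |σ|/(2ε₀).
E = 2πk|σ| = 2π(8.99×10^9)(1.78×10^-6) = 1.01×10^5 N/C.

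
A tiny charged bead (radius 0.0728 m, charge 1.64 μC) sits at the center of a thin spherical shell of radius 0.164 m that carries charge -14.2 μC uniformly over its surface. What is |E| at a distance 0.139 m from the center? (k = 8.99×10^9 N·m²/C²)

E ≈ 7.63×10^5 N/C

Symmetry ⇒ E = E(r) r̂. Gaussian sphere of radius r = 0.139 m (between the bodies, 0.0728 m < r < 0.164 m).
Only the inner charge is enclosed; the outer shell contributes nothing inside itself. Q_enc = 1.64 μC = 1.64e-6 C.
Since E is radial and uniform over the Gaussian sphere, Φ = E·4πr² = Q_enc/ε₀.
E = k|Q_enc|/r² = (8.99×10^9)(1.64×10^-6)/(0.139)² = 7.63×10^5 N/C.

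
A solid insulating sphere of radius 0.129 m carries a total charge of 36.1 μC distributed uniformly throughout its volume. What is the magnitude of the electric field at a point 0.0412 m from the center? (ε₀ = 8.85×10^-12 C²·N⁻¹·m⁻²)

Take a concentric spherical Gaussian surface of radius r = 0.0412 m (r < R).
Only the charge within r is enclosed: Q_enc = Q·(r/R)³ = (36.1 μC)·(0.0412 m/0.129 m)³ = 1.176×10^-6 C.
Since E is radial and uniform over the Gaussian sphere, Φ = E·4πr² = Q_enc/ε₀.
E = |Q_enc|/(4πε₀r²) = (1.176e-6)/(4π·8.85×10^-12·(0.0412)²) = 6.23e6 N/C.

|E| = 6.23×10^6 N/C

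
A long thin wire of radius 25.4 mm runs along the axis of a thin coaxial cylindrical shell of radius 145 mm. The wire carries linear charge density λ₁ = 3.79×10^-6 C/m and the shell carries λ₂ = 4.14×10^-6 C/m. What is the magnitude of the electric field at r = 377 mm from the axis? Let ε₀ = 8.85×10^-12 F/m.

E ≈ 3.78×10^5 N/C

By cylindrical symmetry E is radial; use a coaxial Gaussian cylinder of radius 377 mm and length L (r > 145 mm, enclosing both).
λ_enc = λ₁ + λ₂ = (3.79×10^-6) + (4.14e-6) = 7.93e-6 C/m.
By Gauss's law (flux through the curved wall only), E·2πrL = λ_enc L/ε₀.
E = |λ_enc|/(2πε₀r) = (7.93e-6)/(2π·8.85×10^-12·0.377) = 3.78e5 N/C.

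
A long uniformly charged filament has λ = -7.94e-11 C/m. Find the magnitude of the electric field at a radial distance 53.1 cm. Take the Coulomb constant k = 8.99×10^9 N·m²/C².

By cylindrical symmetry E is radial; use a coaxial Gaussian cylinder of radius 53.1 cm and length L.
Q_enc = λL, so λ_enc = -7.94×10^-11 C/m.
Since E is radial and uniform over the curved surface, Φ = E·2πrL = Q_enc/ε₀ = λ_enc L/ε₀.
E = 2k|λ_enc|/r = 2(8.99×10^9)(7.94e-11)/(0.531) = 2.69 N/C.

E ≈ 2.69 V/m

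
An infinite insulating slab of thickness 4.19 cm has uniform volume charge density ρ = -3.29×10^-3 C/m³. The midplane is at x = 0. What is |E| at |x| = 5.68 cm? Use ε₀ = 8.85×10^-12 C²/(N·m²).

The point |x| = 5.68 cm lies outside the slab (half-thickness 0.02095 m). A symmetric pillbox spanning the full slab encloses Q_enc = ρ·d·A.
Flux = 2EA ⇒ E = |ρ|d/(2ε₀), independent of distance outside.
E = (3.29×10^-3)(0.0419)/(2·8.85×10^-12) = 7.79e6 N/C.

|E| = 7.79×10^6 N/C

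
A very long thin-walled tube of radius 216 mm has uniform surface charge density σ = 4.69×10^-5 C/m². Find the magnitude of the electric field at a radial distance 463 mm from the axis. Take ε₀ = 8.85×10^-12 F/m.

Coaxial Gaussian cylinder, radius r = 463 mm, length L (r > 216 mm).
The whole shell is enclosed: λ_enc = σ·2πR = (4.69×10^-5)·2π·(0.216) = 6.365e-5 C/m.
Applying ∮E·dA = Q_enc/ε₀ with the end caps contributing no flux:
E = |λ_enc|/(2πε₀r) = (6.365×10^-5)/(2π·8.85×10^-12·0.463) = 2.47e6 N/C.

|E| ≈ 2.47×10^6 N/C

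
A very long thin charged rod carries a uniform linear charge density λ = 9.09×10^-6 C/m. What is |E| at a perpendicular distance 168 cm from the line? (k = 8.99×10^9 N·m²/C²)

Choose a coaxial cylinder of radius r = 168 cm (arbitrary length L) as the Gaussian surface.
Q_enc = λL, so λ_enc = 9.09×10^-6 C/m.
Gauss's law: E·2πrL = λ_enc L/ε₀.
E = 2k|λ_enc|/r = 2(8.99×10^9)(9.09e-6)/(1.68) = 9.73×10^4 N/C.

9.73e4 N/C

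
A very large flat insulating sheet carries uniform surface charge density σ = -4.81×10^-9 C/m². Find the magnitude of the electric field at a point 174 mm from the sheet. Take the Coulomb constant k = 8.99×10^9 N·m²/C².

272 N/C

Choose a cylindrical pillbox piercing the sheet, end faces (area A) parallel to it.
Flux Φ = 2EA and Q_enc = σA, so 2EA = σA/ε₀ ⇒ E = |σ|/(2ε₀), independent of distance.
E = 2πk|σ| = 2π(8.99×10^9)(4.81e-9) = 272 N/C.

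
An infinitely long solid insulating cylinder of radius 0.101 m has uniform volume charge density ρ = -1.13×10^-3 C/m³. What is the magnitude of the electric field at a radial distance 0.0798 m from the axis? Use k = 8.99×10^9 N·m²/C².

E ≈ 5.09×10^6 N/C

By cylindrical symmetry E is radial; use a coaxial Gaussian cylinder of radius 0.0798 m and length L (r < R).
Charge inside radius r per length L is ρ·πr²·L, so λ_enc = ρπr² = -2.261e-5 C/m.
By Gauss's law (flux through the curved wall only), E·2πrL = λ_enc L/ε₀.
E = 2k|λ_enc|/r = 2(8.99×10^9)(2.261e-5)/(0.0798) = 5.09e6 N/C.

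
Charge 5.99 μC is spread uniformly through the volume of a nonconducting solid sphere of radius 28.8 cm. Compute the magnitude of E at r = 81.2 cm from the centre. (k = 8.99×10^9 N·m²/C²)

Use a concentric Gaussian sphere at r = 81.2 cm (r > R, so the entire charge is enclosed).
Q_enc = 5.99 μC = 5.99×10^-6 C.
By Gauss's law, ∮E·dA = E·4πr² = Q_enc/ε₀.
E = k|Q_enc|/r² = (8.99×10^9)(5.99e-6)/(0.812)² = 8.17×10^4 N/C.

E ≈ 8.17×10^4 N/C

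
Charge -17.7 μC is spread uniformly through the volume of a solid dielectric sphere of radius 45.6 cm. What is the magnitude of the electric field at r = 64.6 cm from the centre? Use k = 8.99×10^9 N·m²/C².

Take a concentric spherical Gaussian surface of radius r = 64.6 cm (r > R, so the entire charge is enclosed).
Q_enc = -17.7 μC = -1.77×10^-5 C.
Gauss's law: E·4πr² = Q_enc/ε₀.
E = k|Q_enc|/r² = (8.99×10^9)(1.77×10^-5)/(0.646)² = 3.81×10^5 N/C.

E = 3.81×10^5 N/C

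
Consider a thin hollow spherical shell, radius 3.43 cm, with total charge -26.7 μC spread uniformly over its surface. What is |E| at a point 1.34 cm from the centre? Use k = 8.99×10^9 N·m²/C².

|E| = 0 N/C

Use a concentric Gaussian sphere at r = 1.34 cm (inside the shell, r < 3.43 cm).
All the charge is outside the Gaussian surface: Q_enc = 0, hence E = 0 everywhere inside the shell.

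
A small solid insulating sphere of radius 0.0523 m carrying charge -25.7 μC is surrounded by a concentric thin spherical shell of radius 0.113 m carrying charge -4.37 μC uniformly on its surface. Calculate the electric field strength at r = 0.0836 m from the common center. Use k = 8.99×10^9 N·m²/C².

By spherical symmetry E is radial; choose a Gaussian sphere of radius r = 0.0836 m (between the bodies, 0.0523 m < r < 0.113 m).
Only the inner charge is enclosed; the outer shell contributes nothing inside itself. Q_enc = -25.7 μC = -2.57e-5 C.
Since E is radial and uniform over the Gaussian sphere, Φ = E·4πr² = Q_enc/ε₀.
E = k|Q_enc|/r² = (8.99×10^9)(2.57×10^-5)/(0.0836)² = 3.31×10^7 N/C.

|E| ≈ 3.31e7 N/C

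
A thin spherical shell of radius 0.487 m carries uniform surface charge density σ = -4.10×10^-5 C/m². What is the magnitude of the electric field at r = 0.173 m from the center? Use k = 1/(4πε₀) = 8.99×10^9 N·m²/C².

By spherical symmetry E is radial; choose a Gaussian sphere of radius r = 0.173 m (inside the shell, r < 0.487 m).
No charge lies within this surface, so Q_enc = 0 and Gauss's law gives E·4πr² = 0 ⇒ E = 0.

E = 0 (no enclosed charge)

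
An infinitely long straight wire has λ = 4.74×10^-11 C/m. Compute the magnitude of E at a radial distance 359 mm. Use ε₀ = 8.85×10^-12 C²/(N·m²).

|E| ≈ 2.37 V/m

By cylindrical symmetry E is radial; use a coaxial Gaussian cylinder of radius 359 mm and length L.
Q_enc = λL, so λ_enc = 4.74e-11 C/m.
By Gauss's law (flux through the curved wall only), E·2πrL = λ_enc L/ε₀.
E = |λ_enc|/(2πε₀r) = (4.74×10^-11)/(2π·8.85×10^-12·0.359) = 2.37 N/C.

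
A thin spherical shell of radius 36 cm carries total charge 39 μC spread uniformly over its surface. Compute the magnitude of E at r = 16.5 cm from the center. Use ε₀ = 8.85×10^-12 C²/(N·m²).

Symmetry ⇒ E = E(r) r̂. Gaussian sphere of radius r = 16.5 cm (inside the shell, r < 36 cm).
All the charge is outside the Gaussian surface: Q_enc = 0, hence E = 0 everywhere inside the shell.

E = 0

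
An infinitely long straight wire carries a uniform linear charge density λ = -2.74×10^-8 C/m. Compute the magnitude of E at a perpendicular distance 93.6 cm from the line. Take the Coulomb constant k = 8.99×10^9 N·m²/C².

|E| ≈ 526 N/C

By cylindrical symmetry E is radial; use a coaxial Gaussian cylinder of radius 93.6 cm and length L.
Q_enc = λL, so λ_enc = -2.74×10^-8 C/m.
Gauss's law: E·2πrL = λ_enc L/ε₀.
E = 2k|λ_enc|/r = 2(8.99×10^9)(2.74e-8)/(0.936) = 526 N/C.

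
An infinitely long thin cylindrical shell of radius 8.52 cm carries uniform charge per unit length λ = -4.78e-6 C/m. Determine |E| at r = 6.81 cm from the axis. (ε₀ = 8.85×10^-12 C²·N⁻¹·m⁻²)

E = 0

Take a coaxial cylindrical Gaussian surface of radius r = 6.81 cm and length L (r < 8.52 cm, inside the shell).
No charge is enclosed, so Gauss's law gives E·2πrL = 0 ⇒ E = 0.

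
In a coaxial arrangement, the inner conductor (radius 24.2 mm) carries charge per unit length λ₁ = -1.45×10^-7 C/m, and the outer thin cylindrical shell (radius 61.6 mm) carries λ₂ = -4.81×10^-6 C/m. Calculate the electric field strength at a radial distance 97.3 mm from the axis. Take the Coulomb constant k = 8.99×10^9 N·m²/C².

|E| = 9.16e5 N/C

Take a coaxial cylindrical Gaussian surface of radius r = 97.3 mm and length L (r > 61.6 mm, enclosing both).
λ_enc = λ₁ + λ₂ = (-1.45×10^-7) + (-4.81×10^-6) = -4.955e-6 C/m.
Since E is radial and uniform over the curved surface, Φ = E·2πrL = Q_enc/ε₀ = λ_enc L/ε₀.
E = 2k|λ_enc|/r = 2(8.99×10^9)(4.955×10^-6)/(0.0973) = 9.16e5 N/C.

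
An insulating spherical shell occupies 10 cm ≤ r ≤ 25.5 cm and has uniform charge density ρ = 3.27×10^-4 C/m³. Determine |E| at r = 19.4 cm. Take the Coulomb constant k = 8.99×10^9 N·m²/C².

2.06e6 V/m

By spherical symmetry E is radial; choose a Gaussian sphere of radius r = 19.4 cm (within the shell material, 10 cm < r < 25.5 cm).
Enclosed charge is the volume from a to r: Q_enc = (4π/3)ρ(r³ − a³) = 8.631×10^-6 C.
Since E is radial and uniform over the Gaussian sphere, Φ = E·4πr² = Q_enc/ε₀.
E = k|Q_enc|/r² = (8.99×10^9)(8.631×10^-6)/(0.194)² = 2.06×10^6 N/C.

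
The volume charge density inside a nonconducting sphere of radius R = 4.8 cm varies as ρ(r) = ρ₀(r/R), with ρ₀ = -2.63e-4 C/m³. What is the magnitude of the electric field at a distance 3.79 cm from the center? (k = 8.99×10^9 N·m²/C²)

By spherical symmetry E is radial; choose a Gaussian sphere of radius r = 3.79 cm (r < R).
Integrate the density: Q_enc = 4π ∫₀^r ρ₀(r'/R)^1 r'² dr' = 4πρ₀ r^4/(4·R) = -3.552×10^-8 C.
Applying ∮E·dA = Q_enc/ε₀ with Φ = E(4πr²):
E = k|Q_enc|/r² = (8.99×10^9)(3.552e-8)/(0.0379)² = 2.22×10^5 N/C.

E = 2.22e5 N/C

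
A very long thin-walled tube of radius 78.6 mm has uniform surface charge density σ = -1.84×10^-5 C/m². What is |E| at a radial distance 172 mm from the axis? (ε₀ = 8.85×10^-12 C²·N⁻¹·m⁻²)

E = 9.50×10^5 N/C

By cylindrical symmetry E is radial; use a coaxial Gaussian cylinder of radius 172 mm and length L (r > 78.6 mm).
The whole shell is enclosed: λ_enc = σ·2πR = (-1.84e-5)·2π·(0.0786) = -9.087×10^-6 C/m.
Since E is radial and uniform over the curved surface, Φ = E·2πrL = Q_enc/ε₀ = λ_enc L/ε₀.
E = |λ_enc|/(2πε₀r) = (9.087×10^-6)/(2π·8.85×10^-12·0.172) = 9.50×10^5 N/C.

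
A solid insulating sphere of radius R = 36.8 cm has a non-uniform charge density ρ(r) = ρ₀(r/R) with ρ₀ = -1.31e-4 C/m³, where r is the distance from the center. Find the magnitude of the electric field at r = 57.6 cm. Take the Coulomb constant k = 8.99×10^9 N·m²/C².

|E| = 5.56e5 V/m

By spherical symmetry E is radial; choose a Gaussian sphere of radius r = 57.6 cm (r > R, all charge enclosed).
Q_enc = 4π ∫₀^R ρ₀(r'/R)^1 r'² dr' = 4πρ₀R³/4 = -2.051×10^-5 C.
Gauss's law: E·4πr² = Q_enc/ε₀.
E = k|Q_enc|/r² = (8.99×10^9)(2.051×10^-5)/(0.576)² = 5.56e5 N/C.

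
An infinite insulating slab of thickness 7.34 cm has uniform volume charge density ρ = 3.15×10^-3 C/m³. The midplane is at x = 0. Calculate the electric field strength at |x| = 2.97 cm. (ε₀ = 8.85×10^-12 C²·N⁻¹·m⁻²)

|E| ≈ 1.06×10^7 V/m

By symmetry E is perpendicular to the slab. A Gaussian pillbox from −2.97 cm to +2.97 cm (face area A) lies entirely within the slab.
Q_enc = ρ·(2x)·A and flux = 2EA, so 2EA = 2ρxA/ε₀ ⇒ E = |ρ|x/ε₀.
E = (3.15×10^-3)(0.0297)/(8.85×10^-12) = 1.06×10^7 N/C.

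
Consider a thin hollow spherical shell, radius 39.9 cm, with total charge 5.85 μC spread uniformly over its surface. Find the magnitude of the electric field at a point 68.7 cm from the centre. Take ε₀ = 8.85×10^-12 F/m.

|E| ≈ 1.11×10^5 N/C

Use a concentric Gaussian sphere at r = 68.7 cm (r > 39.9 cm).
The entire shell is enclosed: Q_enc = 5.85×10^-6 C.
Since E is radial and uniform over the Gaussian sphere, Φ = E·4πr² = Q_enc/ε₀.
E = |Q_enc|/(4πε₀r²) = (5.85×10^-6)/(4π·8.85×10^-12·(0.687)²) = 1.11e5 N/C.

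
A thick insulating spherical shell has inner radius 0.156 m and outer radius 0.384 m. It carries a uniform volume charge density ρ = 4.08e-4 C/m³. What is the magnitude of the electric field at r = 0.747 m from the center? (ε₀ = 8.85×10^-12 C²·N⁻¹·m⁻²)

|E| ≈ 1.45e6 N/C

Take a concentric spherical Gaussian surface of radius r = 0.747 m (r > 0.384 m, enclosing the whole shell).
Q_enc = ρ·(4π/3)(b³ − a³) = (4.08e-4)·(4π/3)·((0.384)³ − (0.156)³) = 9.028×10^-5 C.
Gauss's law: E·4πr² = Q_enc/ε₀.
E = |Q_enc|/(4πε₀r²) = (9.028×10^-5)/(4π·8.85×10^-12·(0.747)²) = 1.45×10^6 N/C.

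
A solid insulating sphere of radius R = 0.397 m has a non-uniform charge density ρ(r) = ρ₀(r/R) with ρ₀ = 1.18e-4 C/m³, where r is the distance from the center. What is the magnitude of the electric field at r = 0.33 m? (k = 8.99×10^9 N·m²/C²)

By spherical symmetry E is radial; choose a Gaussian sphere of radius r = 0.33 m (r < R).
Q_enc = ∫₀^r ρ(r')·4πr'² dr' = (4πρ₀/R) ∫₀^r r'^3 dr' = 4πρ₀ r^4/(4·R) = 1.107e-5 C.
By Gauss's law, ∮E·dA = E·4πr² = Q_enc/ε₀.
E = k|Q_enc|/r² = (8.99×10^9)(1.107×10^-5)/(0.33)² = 9.14×10^5 N/C.

E ≈ 9.14e5 N/C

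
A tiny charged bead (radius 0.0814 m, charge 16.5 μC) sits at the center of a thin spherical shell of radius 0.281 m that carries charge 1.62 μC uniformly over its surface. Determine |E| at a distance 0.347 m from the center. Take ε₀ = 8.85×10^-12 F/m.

E ≈ 1.35e6 N/C

By spherical symmetry E is radial; choose a Gaussian sphere of radius r = 0.347 m (r > 0.281 m, enclosing both).
Q_enc = (16.5 μC) + (1.62 μC) = 1.812×10^-5 C.
By Gauss's law, ∮E·dA = E·4πr² = Q_enc/ε₀.
E = |Q_enc|/(4πε₀r²) = (1.812e-5)/(4π·8.85×10^-12·(0.347)²) = 1.35×10^6 N/C.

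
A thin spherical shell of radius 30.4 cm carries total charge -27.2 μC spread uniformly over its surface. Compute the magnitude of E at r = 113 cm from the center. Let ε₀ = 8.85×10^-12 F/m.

|E| ≈ 1.92×10^5 N/C

Symmetry ⇒ E = E(r) r̂. Gaussian sphere of radius r = 113 cm (r > 30.4 cm).
The entire shell is enclosed: Q_enc = -2.72×10^-5 C.
Applying ∮E·dA = Q_enc/ε₀ with Φ = E(4πr²):
E = |Q_enc|/(4πε₀r²) = (2.72×10^-5)/(4π·8.85×10^-12·(1.13)²) = 1.92×10^5 N/C.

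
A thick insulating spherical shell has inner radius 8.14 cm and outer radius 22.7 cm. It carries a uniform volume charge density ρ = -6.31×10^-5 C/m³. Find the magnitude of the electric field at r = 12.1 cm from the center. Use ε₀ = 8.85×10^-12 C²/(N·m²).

E ≈ 2.00e5 V/m

By spherical symmetry E is radial; choose a Gaussian sphere of radius r = 12.1 cm (within the shell material, 8.14 cm < r < 22.7 cm).
Enclosed charge is the volume from a to r: Q_enc = (4π/3)ρ(r³ − a³) = -3.257e-7 C.
Gauss's law: E·4πr² = Q_enc/ε₀.
E = |Q_enc|/(4πε₀r²) = (3.257×10^-7)/(4π·8.85×10^-12·(0.121)²) = 2.00×10^5 N/C.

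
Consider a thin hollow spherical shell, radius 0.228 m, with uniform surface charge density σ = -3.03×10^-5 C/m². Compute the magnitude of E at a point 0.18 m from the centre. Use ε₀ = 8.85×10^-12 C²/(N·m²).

Symmetry ⇒ E = E(r) r̂. Gaussian sphere of radius r = 0.18 m (inside the shell, r < 0.228 m).
No charge lies within this surface, so Q_enc = 0 and Gauss's law gives E·4πr² = 0 ⇒ E = 0.

E = 0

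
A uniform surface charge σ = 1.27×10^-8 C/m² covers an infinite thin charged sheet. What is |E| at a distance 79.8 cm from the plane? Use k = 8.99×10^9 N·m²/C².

By planar symmetry E is perpendicular to the sheet and uniform; use a Gaussian pillbox with flat faces of area A on each side of the sheet.
Only the two end caps contribute flux: Φ = 2EA. With Q_enc = σA, Gauss's law gives E = |σ|/(2ε₀).
E = 2πk|σ| = 2π(8.99×10^9)(1.27×10^-8) = 717 N/C.

|E| ≈ 717 V/m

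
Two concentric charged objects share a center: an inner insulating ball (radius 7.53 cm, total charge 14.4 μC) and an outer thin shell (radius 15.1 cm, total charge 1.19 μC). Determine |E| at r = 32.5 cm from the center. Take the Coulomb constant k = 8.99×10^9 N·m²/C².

Symmetry ⇒ E = E(r) r̂. Gaussian sphere of radius r = 32.5 cm (r > 15.1 cm, enclosing both).
Q_enc = (14.4 μC) + (1.19 μC) = 1.559e-5 C.
Gauss's law: E·4πr² = Q_enc/ε₀.
E = k|Q_enc|/r² = (8.99×10^9)(1.559×10^-5)/(0.325)² = 1.33×10^6 N/C.

1.33×10^6 N/C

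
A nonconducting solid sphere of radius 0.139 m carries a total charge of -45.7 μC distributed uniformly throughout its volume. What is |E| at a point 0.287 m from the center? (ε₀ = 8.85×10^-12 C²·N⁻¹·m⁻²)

Use a concentric Gaussian sphere at r = 0.287 m (r > R, so the entire charge is enclosed).
Q_enc = -45.7 μC = -4.57e-5 C.
Applying ∮E·dA = Q_enc/ε₀ with Φ = E(4πr²):
E = |Q_enc|/(4πε₀r²) = (4.57×10^-5)/(4π·8.85×10^-12·(0.287)²) = 4.99×10^6 N/C.

4.99×10^6 N/C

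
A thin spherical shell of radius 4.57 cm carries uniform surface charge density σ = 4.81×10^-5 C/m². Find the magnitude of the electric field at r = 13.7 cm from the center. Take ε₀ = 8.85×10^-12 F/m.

By spherical symmetry E is radial; choose a Gaussian sphere of radius r = 13.7 cm (r > 4.57 cm).
The entire shell is enclosed: Q_enc = σ·4πR² = (4.81×10^-5)·4π·(0.0457)² = 1.262×10^-6 C.
By Gauss's law, ∮E·dA = E·4πr² = Q_enc/ε₀.
E = |Q_enc|/(4πε₀r²) = (1.262×10^-6)/(4π·8.85×10^-12·(0.137)²) = 6.05×10^5 N/C.

6.05e5 N/C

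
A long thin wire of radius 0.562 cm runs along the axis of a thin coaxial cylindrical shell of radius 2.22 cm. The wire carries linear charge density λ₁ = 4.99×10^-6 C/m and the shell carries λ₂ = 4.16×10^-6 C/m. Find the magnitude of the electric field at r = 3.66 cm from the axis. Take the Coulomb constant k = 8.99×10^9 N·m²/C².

By cylindrical symmetry E is radial; use a coaxial Gaussian cylinder of radius 3.66 cm and length L (r > 2.22 cm, enclosing both).
λ_enc = λ₁ + λ₂ = (4.99e-6) + (4.16×10^-6) = 9.15×10^-6 C/m.
Since E is radial and uniform over the curved surface, Φ = E·2πrL = Q_enc/ε₀ = λ_enc L/ε₀.
E = 2k|λ_enc|/r = 2(8.99×10^9)(9.15×10^-6)/(0.0366) = 4.49×10^6 N/C.

E ≈ 4.49e6 N/C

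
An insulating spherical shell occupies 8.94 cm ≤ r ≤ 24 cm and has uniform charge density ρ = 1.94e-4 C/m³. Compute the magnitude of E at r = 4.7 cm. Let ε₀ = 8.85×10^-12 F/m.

E = 0 (no enclosed charge)

Use a concentric Gaussian sphere at r = 4.7 cm (r < 8.94 cm, inside the empty cavity).
No charge is enclosed, so by Gauss's law E·4πr² = 0 ⇒ E = 0.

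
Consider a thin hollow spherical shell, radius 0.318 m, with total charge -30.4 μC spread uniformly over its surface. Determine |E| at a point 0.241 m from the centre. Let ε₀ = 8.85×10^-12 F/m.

E = 0

Take a concentric spherical Gaussian surface of radius r = 0.241 m (inside the shell, r < 0.318 m).
All the charge is outside the Gaussian surface: Q_enc = 0, hence E = 0 everywhere inside the shell.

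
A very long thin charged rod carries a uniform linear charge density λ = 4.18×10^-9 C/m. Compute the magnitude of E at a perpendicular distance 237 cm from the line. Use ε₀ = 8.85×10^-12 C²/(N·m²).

|E| = 31.7 N/C

By cylindrical symmetry E is radial; use a coaxial Gaussian cylinder of radius 237 cm and length L.
Q_enc = λL, so λ_enc = 4.18×10^-9 C/m.
Since E is radial and uniform over the curved surface, Φ = E·2πrL = Q_enc/ε₀ = λ_enc L/ε₀.
E = |λ_enc|/(2πε₀r) = (4.18×10^-9)/(2π·8.85×10^-12·2.37) = 31.7 N/C.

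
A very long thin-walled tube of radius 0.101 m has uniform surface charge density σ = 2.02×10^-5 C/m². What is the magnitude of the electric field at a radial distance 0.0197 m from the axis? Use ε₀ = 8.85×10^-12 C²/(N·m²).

Choose a coaxial cylinder of radius r = 0.0197 m (arbitrary length L) as the Gaussian surface (r < 0.101 m, inside the shell).
No charge is enclosed, so Gauss's law gives E·2πrL = 0 ⇒ E = 0.

|E| = 0 N/C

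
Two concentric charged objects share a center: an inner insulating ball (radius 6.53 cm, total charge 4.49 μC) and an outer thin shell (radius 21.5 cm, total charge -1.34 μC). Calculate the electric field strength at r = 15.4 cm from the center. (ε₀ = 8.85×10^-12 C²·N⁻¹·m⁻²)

Symmetry ⇒ E = E(r) r̂. Gaussian sphere of radius r = 15.4 cm (between the bodies, 6.53 cm < r < 21.5 cm).
Only the inner charge is enclosed; the outer shell contributes nothing inside itself. Q_enc = 4.49 μC = 4.49×10^-6 C.
Applying ∮E·dA = Q_enc/ε₀ with Φ = E(4πr²):
E = |Q_enc|/(4πε₀r²) = (4.49×10^-6)/(4π·8.85×10^-12·(0.154)²) = 1.70×10^6 N/C.

|E| ≈ 1.70×10^6 N/C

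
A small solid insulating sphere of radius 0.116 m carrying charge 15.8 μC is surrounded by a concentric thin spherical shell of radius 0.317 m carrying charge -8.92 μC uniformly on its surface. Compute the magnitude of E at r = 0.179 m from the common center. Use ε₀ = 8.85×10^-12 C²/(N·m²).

Symmetry ⇒ E = E(r) r̂. Gaussian sphere of radius r = 0.179 m (between the bodies, 0.116 m < r < 0.317 m).
The shell at 0.317 m lies outside the Gaussian surface, so Q_enc = 15.8 μC = 1.58×10^-5 C.
Since E is radial and uniform over the Gaussian sphere, Φ = E·4πr² = Q_enc/ε₀.
E = |Q_enc|/(4πε₀r²) = (1.58e-5)/(4π·8.85×10^-12·(0.179)²) = 4.43×10^6 N/C.

|E| ≈ 4.43×10^6 N/C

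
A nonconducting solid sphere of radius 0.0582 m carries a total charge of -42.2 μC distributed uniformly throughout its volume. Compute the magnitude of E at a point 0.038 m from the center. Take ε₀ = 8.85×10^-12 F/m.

|E| ≈ 7.31×10^7 N/C

Symmetry ⇒ E = E(r) r̂. Gaussian sphere of radius r = 0.038 m (r < R).
Only the charge within r is enclosed: Q_enc = Q·(r/R)³ = (-42.2 μC)·(0.038 m/0.0582 m)³ = -1.175×10^-5 C.
Gauss's law: E·4πr² = Q_enc/ε₀.
E = |Q_enc|/(4πε₀r²) = (1.175×10^-5)/(4π·8.85×10^-12·(0.038)²) = 7.31e7 N/C.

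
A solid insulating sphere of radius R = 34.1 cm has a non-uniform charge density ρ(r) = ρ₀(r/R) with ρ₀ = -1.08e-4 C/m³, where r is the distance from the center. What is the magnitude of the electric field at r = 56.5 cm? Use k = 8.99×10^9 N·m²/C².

By spherical symmetry E is radial; choose a Gaussian sphere of radius r = 56.5 cm (r > R, all charge enclosed).
Q_enc = 4π ∫₀^R ρ₀(r'/R)^1 r'² dr' = 4πρ₀R³/4 = -1.345e-5 C.
By Gauss's law, ∮E·dA = E·4πr² = Q_enc/ε₀.
E = k|Q_enc|/r² = (8.99×10^9)(1.345×10^-5)/(0.565)² = 3.79×10^5 N/C.

3.79×10^5 N/C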